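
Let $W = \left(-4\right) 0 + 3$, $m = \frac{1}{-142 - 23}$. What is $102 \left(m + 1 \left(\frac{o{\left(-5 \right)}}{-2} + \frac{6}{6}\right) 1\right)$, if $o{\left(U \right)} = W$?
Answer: $- \frac{2839}{55} \approx -51.618$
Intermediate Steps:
$m = - \frac{1}{165}$ ($m = \frac{1}{-165} = - \frac{1}{165} \approx -0.0060606$)
$W = 3$ ($W = 0 + 3 = 3$)
$o{\left(U \right)} = 3$
$102 \left(m + 1 \left(\frac{o{\left(-5 \right)}}{-2} + \frac{6}{6}\right) 1\right) = 102 \left(- \frac{1}{165} + 1 \left(\frac{3}{-2} + \frac{6}{6}\right) 1\right) = 102 \left(- \frac{1}{165} + 1 \left(3 \left(- \frac{1}{2}\right) + 6 \cdot \frac{1}{6}\right) 1\right) = 102 \left(- \frac{1}{165} + 1 \left(- \frac{3}{2} + 1\right) 1\right) = 102 \left(- \frac{1}{165} + 1 \left(- \frac{1}{2}\right) 1\right) = 102 \left(- \frac{1}{165} - \frac{1}{2}\right) = 102 \left(- \frac{167}{330}\right) = - \frac{2839}{55}$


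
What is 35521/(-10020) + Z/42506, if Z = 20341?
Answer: -653019403/212955060 ≈ -3.0665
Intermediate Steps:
35521/(-10020) + Z/42506 = 35521/(-10020) + 20341/42506 = 35521*(-1/10020) + 20341*(1/42506) = -35521/10020 + 20341/42506 = -653019403/212955060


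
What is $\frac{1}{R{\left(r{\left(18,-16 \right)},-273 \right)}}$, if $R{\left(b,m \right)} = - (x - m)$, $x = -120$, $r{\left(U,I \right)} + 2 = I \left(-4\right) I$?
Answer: $- \frac{1}{153} \approx -0.0065359$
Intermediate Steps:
$r{\left(U,I \right)} = -2 - 4 I^{2}$ ($r{\left(U,I \right)} = -2 + I \left(-4\right) I = -2 + - 4 I I = -2 - 4 I^{2}$)
$R{\left(b,m \right)} = 120 + m$ ($R{\left(b,m \right)} = - (-120 - m) = 120 + m$)
$\frac{1}{R{\left(r{\left(18,-16 \right)},-273 \right)}} = \frac{1}{120 - 273} = \frac{1}{-153} = - \frac{1}{153}$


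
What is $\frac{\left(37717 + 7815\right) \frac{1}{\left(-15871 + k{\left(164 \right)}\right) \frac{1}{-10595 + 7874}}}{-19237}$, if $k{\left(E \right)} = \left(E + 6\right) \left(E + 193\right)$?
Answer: $\frac{123892572}{862183103} \approx 0.1437$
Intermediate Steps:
$k{\left(E \right)} = \left(6 + E\right) \left(193 + E\right)$
$\frac{\left(37717 + 7815\right) \frac{1}{\left(-15871 + k{\left(164 \right)}\right) \frac{1}{-10595 + 7874}}}{-19237} = \frac{\left(37717 + 7815\right) \frac{1}{\left(-15871 + \left(1158 + 164^{2} + 199 \cdot 164\right)\right) \frac{1}{-10595 + 7874}}}{-19237} = \frac{45532}{\left(-15871 + \left(1158 + 26896 + 32636\right)\right) \frac{1}{-2721}} \left(- \frac{1}{19237}\right) = \frac{45532}{\left(-15871 + 60690\right) \left(- \frac{1}{2721}\right)} \left(- \frac{1}{19237}\right) = \frac{45532}{44819 \left(- \frac{1}{2721}\right)} \left(- \frac{1}{19237}\right) = \frac{45532}{- \frac{44819}{2721}} \left(- \frac{1}{19237}\right) = 45532 \left(- \frac{2721}{44819}\right) \left(- \frac{1}{19237}\right) = \left(- \frac{123892572}{44819}\right) \left(- \frac{1}{19237}\right) = \frac{123892572}{862183103}$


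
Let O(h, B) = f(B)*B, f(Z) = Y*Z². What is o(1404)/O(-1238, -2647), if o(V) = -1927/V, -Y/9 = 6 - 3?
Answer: -1927/703060495423884 ≈ -2.7409e-12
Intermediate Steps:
Y = -27 (Y = -9*(6 - 3) = -9*3 = -27)
f(Z) = -27*Z²
O(h, B) = -27*B³ (O(h, B) = (-27*B²)*B = -27*B³)
o(1404)/O(-1238, -2647) = (-1927/1404)/((-27*(-2647)³)) = (-1927*1/1404)/((-27*(-18546494023))) = -1927/1404/500755338621 = -1927/1404*1/500755338621 = -1927/703060495423884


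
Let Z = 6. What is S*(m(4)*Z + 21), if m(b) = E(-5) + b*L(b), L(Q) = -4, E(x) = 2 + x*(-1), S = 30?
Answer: -990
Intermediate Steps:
E(x) = 2 - x
m(b) = 7 - 4*b (m(b) = (2 - 1*(-5)) + b*(-4) = (2 + 5) - 4*b = 7 - 4*b)
S*(m(4)*Z + 21) = 30*((7 - 4*4)*6 + 21) = 30*((7 - 16)*6 + 21) = 30*(-9*6 + 21) = 30*(-54 + 21) = 30*(-33) = -990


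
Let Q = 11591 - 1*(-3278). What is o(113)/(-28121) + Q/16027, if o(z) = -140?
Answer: 420374929/450695267 ≈ 0.93272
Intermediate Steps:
Q = 14869 (Q = 11591 + 3278 = 14869)
o(113)/(-28121) + Q/16027 = -140/(-28121) + 14869/16027 = -140*(-1/28121) + 14869*(1/16027) = 140/28121 + 14869/16027 = 420374929/450695267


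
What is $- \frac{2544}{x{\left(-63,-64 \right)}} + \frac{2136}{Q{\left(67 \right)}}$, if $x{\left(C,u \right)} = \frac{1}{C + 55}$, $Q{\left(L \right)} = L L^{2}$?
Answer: $\frac{6121130712}{300763} \approx 20352.0$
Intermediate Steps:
$Q{\left(L \right)} = L^{3}$
$x{\left(C,u \right)} = \frac{1}{55 + C}$
$- \frac{2544}{x{\left(-63,-64 \right)}} + \frac{2136}{Q{\left(67 \right)}} = - \frac{2544}{\frac{1}{55 - 63}} + \frac{2136}{67^{3}} = - \frac{2544}{\frac{1}{-8}} + \frac{2136}{300763} = - \frac{2544}{- \frac{1}{8}} + 2136 \cdot \frac{1}{300763} = \left(-2544\right) \left(-8\right) + \frac{2136}{300763} = 20352 + \frac{2136}{300763} = \frac{6121130712}{300763}$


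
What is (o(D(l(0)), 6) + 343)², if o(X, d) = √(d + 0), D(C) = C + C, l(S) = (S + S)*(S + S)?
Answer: (343 + √6)² ≈ 1.1934e+5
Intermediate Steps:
l(S) = 4*S² (l(S) = (2*S)*(2*S) = 4*S²)
D(C) = 2*C
o(X, d) = √d
(o(D(l(0)), 6) + 343)² = (√6 + 343)² = (343 + √6)²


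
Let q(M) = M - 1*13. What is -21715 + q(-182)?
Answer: -21910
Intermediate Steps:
q(M) = -13 + M (q(M) = M - 13 = -13 + M)
-21715 + q(-182) = -21715 + (-13 - 182) = -21715 - 195 = -21910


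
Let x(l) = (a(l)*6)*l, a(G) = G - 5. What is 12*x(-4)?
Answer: 2592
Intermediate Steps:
a(G) = -5 + G
x(l) = l*(-30 + 6*l) (x(l) = ((-5 + l)*6)*l = (-30 + 6*l)*l = l*(-30 + 6*l))
12*x(-4) = 12*(6*(-4)*(-5 - 4)) = 12*(6*(-4)*(-9)) = 12*216 = 2592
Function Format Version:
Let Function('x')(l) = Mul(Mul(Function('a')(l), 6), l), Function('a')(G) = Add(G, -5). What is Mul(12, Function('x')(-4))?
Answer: 2592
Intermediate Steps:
Function('a')(G) = Add(-5, G)
Function('x')(l) = Mul(l, Add(-30, Mul(6, l))) (Function('x')(l) = Mul(Mul(Add(-5, l), 6), l) = Mul(Add(-30, Mul(6, l)), l) = Mul(l, Add(-30, Mul(6, l))))
Mul(12, Function('x')(-4)) = Mul(12, Mul(6, -4, Add(-5, -4))) = Mul(12, Mul(6, -4, -9)) = Mul(12, 216) = 2592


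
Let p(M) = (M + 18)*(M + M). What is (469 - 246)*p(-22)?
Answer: 39248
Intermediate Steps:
p(M) = 2*M*(18 + M) (p(M) = (18 + M)*(2*M) = 2*M*(18 + M))
(469 - 246)*p(-22) = (469 - 246)*(2*(-22)*(18 - 22)) = 223*(2*(-22)*(-4)) = 223*176 = 39248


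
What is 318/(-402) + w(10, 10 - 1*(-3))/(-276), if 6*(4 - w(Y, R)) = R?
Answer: -88505/110952 ≈ -0.79769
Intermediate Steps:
w(Y, R) = 4 - R/6
318/(-402) + w(10, 10 - 1*(-3))/(-276) = 318/(-402) + (4 - (10 - 1*(-3))/6)/(-276) = 318*(-1/402) + (4 - (10 + 3)/6)*(-1/276) = -53/67 + (4 - ⅙*13)*(-1/276) = -53/67 + (4 - 13/6)*(-1/276) = -53/67 + (11/6)*(-1/276) = -53/67 - 11/1656 = -88505/110952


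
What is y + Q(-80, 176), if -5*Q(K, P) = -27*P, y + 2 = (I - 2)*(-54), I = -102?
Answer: 32822/5 ≈ 6564.4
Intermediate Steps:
y = 5614 (y = -2 + (-102 - 2)*(-54) = -2 - 104*(-54) = -2 + 5616 = 5614)
Q(K, P) = 27*P/5 (Q(K, P) = -(-27)*P/5 = 27*P/5)
y + Q(-80, 176) = 5614 + (27/5)*176 = 5614 + 4752/5 = 32822/5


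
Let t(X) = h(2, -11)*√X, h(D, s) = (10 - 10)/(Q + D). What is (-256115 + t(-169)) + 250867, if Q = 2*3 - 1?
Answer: -5248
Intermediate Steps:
Q = 5 (Q = 6 - 1 = 5)
h(D, s) = 0 (h(D, s) = (10 - 10)/(5 + D) = 0/(5 + D) = 0)
t(X) = 0 (t(X) = 0*√X = 0)
(-256115 + t(-169)) + 250867 = (-256115 + 0) + 250867 = -256115 + 250867 = -5248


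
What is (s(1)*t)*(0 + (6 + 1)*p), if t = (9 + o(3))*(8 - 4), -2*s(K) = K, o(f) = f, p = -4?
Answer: 672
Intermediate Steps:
s(K) = -K/2
t = 48 (t = (9 + 3)*(8 - 4) = 12*4 = 48)
(s(1)*t)*(0 + (6 + 1)*p) = (-½*1*48)*(0 + (6 + 1)*(-4)) = (-½*48)*(0 + 7*(-4)) = -24*(0 - 28) = -24*(-28) = 672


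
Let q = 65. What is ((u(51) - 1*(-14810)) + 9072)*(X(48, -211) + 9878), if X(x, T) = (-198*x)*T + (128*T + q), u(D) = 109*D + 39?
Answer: 58614464920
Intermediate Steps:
u(D) = 39 + 109*D
X(x, T) = 65 + 128*T - 198*T*x (X(x, T) = (-198*x)*T + (128*T + 65) = -198*T*x + (65 + 128*T) = 65 + 128*T - 198*T*x)
((u(51) - 1*(-14810)) + 9072)*(X(48, -211) + 9878) = (((39 + 109*51) - 1*(-14810)) + 9072)*((65 + 128*(-211) - 198*(-211)*48) + 9878) = (((39 + 5559) + 14810) + 9072)*((65 - 27008 + 2005344) + 9878) = ((5598 + 14810) + 9072)*(1978401 + 9878) = (20408 + 9072)*1988279 = 29480*1988279 = 58614464920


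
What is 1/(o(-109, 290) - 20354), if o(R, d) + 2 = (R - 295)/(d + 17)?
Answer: -307/6249696 ≈ -4.9122e-5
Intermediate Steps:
o(R, d) = -2 + (-295 + R)/(17 + d) (o(R, d) = -2 + (R - 295)/(d + 17) = -2 + (-295 + R)/(17 + d))
1/(o(-109, 290) - 20354) = 1/((-329 - 109 - 2*290)/(17 + 290) - 20354) = 1/((-329 - 109 - 580)/307 - 20354) = 1/((1/307)*(-1018) - 20354) = 1/(-1018/307 - 20354) = 1/(-6249696/307) = -307/6249696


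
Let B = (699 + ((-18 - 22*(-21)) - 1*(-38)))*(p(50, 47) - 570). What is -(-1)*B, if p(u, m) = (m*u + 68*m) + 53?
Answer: 5939249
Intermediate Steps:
p(u, m) = 53 + 68*m + m*u (p(u, m) = (68*m + m*u) + 53 = 53 + 68*m + m*u)
B = 5939249 (B = (699 + ((-18 - 22*(-21)) - 1*(-38)))*((53 + 68*47 + 47*50) - 570) = (699 + ((-18 + 462) + 38))*((53 + 3196 + 2350) - 570) = (699 + (444 + 38))*(5599 - 570) = (699 + 482)*5029 = 1181*5029 = 5939249)
-(-1)*B = -(-1)*5939249 = -1*(-5939249) = 5939249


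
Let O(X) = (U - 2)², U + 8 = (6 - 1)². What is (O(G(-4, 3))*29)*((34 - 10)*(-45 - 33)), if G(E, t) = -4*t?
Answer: -12214800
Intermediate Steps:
U = 17 (U = -8 + (6 - 1)² = -8 + 5² = -8 + 25 = 17)
O(X) = 225 (O(X) = (17 - 2)² = 15² = 225)
(O(G(-4, 3))*29)*((34 - 10)*(-45 - 33)) = (225*29)*((34 - 10)*(-45 - 33)) = 6525*(24*(-78)) = 6525*(-1872) = -12214800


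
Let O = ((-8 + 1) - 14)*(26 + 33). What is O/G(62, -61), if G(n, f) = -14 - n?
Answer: 1239/76 ≈ 16.303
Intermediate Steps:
O = -1239 (O = (-7 - 14)*59 = -21*59 = -1239)
O/G(62, -61) = -1239/(-14 - 1*62) = -1239/(-14 - 62) = -1239/(-76) = -1239*(-1/76) = 1239/76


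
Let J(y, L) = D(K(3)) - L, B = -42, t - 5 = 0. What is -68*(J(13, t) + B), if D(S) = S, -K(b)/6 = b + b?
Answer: 5644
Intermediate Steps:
t = 5 (t = 5 + 0 = 5)
K(b) = -12*b (K(b) = -6*(b + b) = -12*b)
J(y, L) = -36 - L (J(y, L) = -12*3 - L = -36 - L)
-68*(J(13, t) + B) = -68*((-36 - 1*5) - 42) = -68*((-36 - 5) - 42) = -68*(-41 - 42) = -68*(-83) = 5644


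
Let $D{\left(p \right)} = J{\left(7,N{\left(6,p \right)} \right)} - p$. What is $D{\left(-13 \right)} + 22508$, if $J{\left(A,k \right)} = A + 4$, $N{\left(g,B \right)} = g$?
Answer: $22532$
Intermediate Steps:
$J{\left(A,k \right)} = 4 + A$
$D{\left(p \right)} = 11 - p$ ($D{\left(p \right)} = \left(4 + 7\right) - p = 11 - p$)
$D{\left(-13 \right)} + 22508 = \left(11 - -13\right) + 22508 = \left(11 + 13\right) + 22508 = 24 + 22508 = 22532$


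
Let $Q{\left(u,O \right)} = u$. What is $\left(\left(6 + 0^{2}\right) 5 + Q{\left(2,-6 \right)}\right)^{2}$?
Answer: $1024$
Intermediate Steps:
$\left(\left(6 + 0^{2}\right) 5 + Q{\left(2,-6 \right)}\right)^{2} = \left(\left(6 + 0^{2}\right) 5 + 2\right)^{2} = \left(\left(6 + 0\right) 5 + 2\right)^{2} = \left(6 \cdot 5 + 2\right)^{2} = \left(30 + 2\right)^{2} = 32^{2} = 1024$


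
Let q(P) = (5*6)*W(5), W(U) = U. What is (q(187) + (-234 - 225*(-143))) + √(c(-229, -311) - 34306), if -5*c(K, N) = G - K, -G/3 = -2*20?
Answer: 32091 + I*√859395/5 ≈ 32091.0 + 185.41*I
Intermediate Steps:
G = 120 (G = -(-6)*20 = -3*(-40) = 120)
c(K, N) = -24 + K/5 (c(K, N) = -(120 - K)/5 = -24 + K/5)
q(P) = 150 (q(P) = (5*6)*5 = 30*5 = 150)
(q(187) + (-234 - 225*(-143))) + √(c(-229, -311) - 34306) = (150 + (-234 - 225*(-143))) + √((-24 + (⅕)*(-229)) - 34306) = (150 + (-234 + 32175)) + √((-24 - 229/5) - 34306) = (150 + 31941) + √(-349/5 - 34306) = 32091 + √(-171879/5) = 32091 + I*√859395/5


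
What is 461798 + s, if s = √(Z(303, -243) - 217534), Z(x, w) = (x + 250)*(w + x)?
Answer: 461798 + I*√184354 ≈ 4.618e+5 + 429.36*I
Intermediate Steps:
Z(x, w) = (250 + x)*(w + x)
s = I*√184354 (s = √((303² + 250*(-243) + 250*303 - 243*303) - 217534) = √((91809 - 60750 + 75750 - 73629) - 217534) = √(33180 - 217534) = √(-184354) = I*√184354 ≈ 429.36*I)
461798 + s = 461798 + I*√184354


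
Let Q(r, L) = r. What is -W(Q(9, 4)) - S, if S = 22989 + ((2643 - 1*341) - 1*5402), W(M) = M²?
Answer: -19970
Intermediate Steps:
S = 19889 (S = 22989 + ((2643 - 341) - 5402) = 22989 + (2302 - 5402) = 22989 - 3100 = 19889)
-W(Q(9, 4)) - S = -1*9² - 1*19889 = -1*81 - 19889 = -81 - 19889 = -19970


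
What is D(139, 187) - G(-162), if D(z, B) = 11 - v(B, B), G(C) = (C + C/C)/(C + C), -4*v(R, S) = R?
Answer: 9275/162 ≈ 57.253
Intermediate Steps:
v(R, S) = -R/4
G(C) = (1 + C)/(2*C) (G(C) = (C + 1)/((2*C)) = (1 + C)*(1/(2*C)) = (1 + C)/(2*C))
D(z, B) = 11 + B/4 (D(z, B) = 11 - (-1)*B/4 = 11 + B/4)
D(139, 187) - G(-162) = (11 + (¼)*187) - (1 - 162)/(2*(-162)) = (11 + 187/4) - (-1)*(-161)/(2*162) = 231/4 - 1*161/324 = 231/4 - 161/324 = 9275/162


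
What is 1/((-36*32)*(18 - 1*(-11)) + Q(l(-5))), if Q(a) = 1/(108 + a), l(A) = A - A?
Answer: -108/3608063 ≈ -2.9933e-5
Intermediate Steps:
l(A) = 0
1/((-36*32)*(18 - 1*(-11)) + Q(l(-5))) = 1/((-36*32)*(18 - 1*(-11)) + 1/(108 + 0)) = 1/(-1152*(18 + 11) + 1/108) = 1/(-1152*29 + 1/108) = 1/(-33408 + 1/108) = 1/(-3608063/108) = -108/3608063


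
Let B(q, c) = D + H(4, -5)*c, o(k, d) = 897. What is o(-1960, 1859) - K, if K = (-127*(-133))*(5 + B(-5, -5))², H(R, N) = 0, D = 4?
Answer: -1367274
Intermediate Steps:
B(q, c) = 4 (B(q, c) = 4 + 0*c = 4 + 0 = 4)
K = 1368171 (K = (-127*(-133))*(5 + 4)² = 16891*9² = 16891*81 = 1368171)
o(-1960, 1859) - K = 897 - 1*1368171 = 897 - 1368171 = -1367274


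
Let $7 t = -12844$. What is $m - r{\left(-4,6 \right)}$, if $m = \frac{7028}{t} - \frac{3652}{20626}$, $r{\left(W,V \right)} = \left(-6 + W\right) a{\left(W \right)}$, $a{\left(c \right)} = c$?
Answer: $- \frac{1457304593}{33115043} \approx -44.007$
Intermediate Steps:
$t = - \frac{12844}{7}$ ($t = \frac{1}{7} \left(-12844\right) = - \frac{12844}{7} \approx -1834.9$)
$r{\left(W,V \right)} = W \left(-6 + W\right)$ ($r{\left(W,V \right)} = \left(-6 + W\right) W = W \left(-6 + W\right)$)
$m = - \frac{132702873}{33115043}$ ($m = \frac{7028}{- \frac{12844}{7}} - \frac{3652}{20626} = 7028 \left(- \frac{7}{12844}\right) - \frac{1826}{10313} = - \frac{12299}{3211} - \frac{1826}{10313} = - \frac{132702873}{33115043} \approx -4.0073$)
$m - r{\left(-4,6 \right)} = - \frac{132702873}{33115043} - - 4 \left(-6 - 4\right) = - \frac{132702873}{33115043} - \left(-4\right) \left(-10\right) = - \frac{132702873}{33115043} - 40 = - \frac{1457304593}{33115043}$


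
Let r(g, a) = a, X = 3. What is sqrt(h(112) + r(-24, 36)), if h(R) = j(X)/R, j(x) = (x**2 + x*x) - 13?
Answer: sqrt(28259)/28 ≈ 6.0037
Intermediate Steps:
j(x) = -13 + 2*x**2 (j(x) = (x**2 + x**2) - 13 = 2*x**2 - 13 = -13 + 2*x**2)
h(R) = 5/R (h(R) = (-13 + 2*3**2)/R = (-13 + 2*9)/R = (-13 + 18)/R = 5/R)
sqrt(h(112) + r(-24, 36)) = sqrt(5/112 + 36) = sqrt(4037/112) = sqrt(28259)/28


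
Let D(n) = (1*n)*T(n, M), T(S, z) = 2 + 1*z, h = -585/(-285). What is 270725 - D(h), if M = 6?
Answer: 5143463/19 ≈ 2.7071e+5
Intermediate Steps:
h = 39/19 (h = -585*(-1/285) = 39/19 ≈ 2.0526)
T(S, z) = 2 + z
D(n) = 8*n (D(n) = (1*n)*(2 + 6) = n*8 = 8*n)
270725 - D(h) = 270725 - 8*39/19 = 270725 - 1*312/19 = 270725 - 312/19 = 5143463/19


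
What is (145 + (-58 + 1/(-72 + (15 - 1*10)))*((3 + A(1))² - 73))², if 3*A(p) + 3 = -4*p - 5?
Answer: 83855997241/4489 ≈ 1.8680e+7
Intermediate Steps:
A(p) = -8/3 - 4*p/3 (A(p) = -1 + (-4*p - 5)/3 = -1 + (-5 - 4*p)/3 = -1 + (-5/3 - 4*p/3) = -8/3 - 4*p/3)
(145 + (-58 + 1/(-72 + (15 - 1*10)))*((3 + A(1))² - 73))² = (145 + (-58 + 1/(-72 + (15 - 1*10)))*((3 + (-8/3 - 4/3*1))² - 73))² = (145 + (-58 + 1/(-72 + (15 - 10)))*((3 + (-8/3 - 4/3))² - 73))² = (145 + (-58 + 1/(-72 + 5))*((3 - 4)² - 73))² = (145 + (-58 + 1/(-67))*((-1)² - 73))² = (145 + (-58 - 1/67)*(1 - 73))² = (145 - 3887/67*(-72))² = (145 + 279864/67)² = (289579/67)² = 83855997241/4489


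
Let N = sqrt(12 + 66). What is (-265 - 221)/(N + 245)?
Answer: -119070/59947 + 486*sqrt(78)/59947 ≈ -1.9147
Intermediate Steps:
N = sqrt(78) ≈ 8.8318
(-265 - 221)/(N + 245) = (-265 - 221)/(sqrt(78) + 245) = -486/(245 + sqrt(78))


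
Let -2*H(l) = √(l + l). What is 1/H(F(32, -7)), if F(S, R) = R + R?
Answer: I*√7/7 ≈ 0.37796*I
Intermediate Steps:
F(S, R) = 2*R
H(l) = -√2*√l/2 (H(l) = -√(l + l)/2 = -√2*√l/2)
1/H(F(32, -7)) = 1/(-√2*√(2*(-7))/2) = 1/(-√2*√(-14)/2) = 1/(-√2*I*√14/2) = 1/(-I*√7) = I*√7/7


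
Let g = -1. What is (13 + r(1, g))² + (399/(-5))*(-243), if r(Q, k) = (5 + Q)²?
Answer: 108962/5 ≈ 21792.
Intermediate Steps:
(13 + r(1, g))² + (399/(-5))*(-243) = (13 + (5 + 1)²)² + (399/(-5))*(-243) = (13 + 6²)² + (399*(-⅕))*(-243) = (13 + 36)² - 399/5*(-243) = 49² + 96957/5 = 2401 + 96957/5 = 108962/5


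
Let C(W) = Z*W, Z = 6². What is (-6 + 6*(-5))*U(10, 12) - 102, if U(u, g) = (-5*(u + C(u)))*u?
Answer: 665898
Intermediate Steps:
Z = 36
C(W) = 36*W
U(u, g) = -185*u² (U(u, g) = (-5*(u + 36*u))*u = (-185*u)*u = -185*u²)
(-6 + 6*(-5))*U(10, 12) - 102 = (-6 + 6*(-5))*(-185*10²) - 102 = (-6 - 30)*(-185*100) - 102 = -36*(-18500) - 102 = 666000 - 102 = 665898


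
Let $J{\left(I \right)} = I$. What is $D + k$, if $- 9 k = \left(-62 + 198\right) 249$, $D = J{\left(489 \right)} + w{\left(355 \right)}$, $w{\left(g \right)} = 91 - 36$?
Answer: $- \frac{9656}{3} \approx -3218.7$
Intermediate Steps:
$w{\left(g \right)} = 55$ ($w{\left(g \right)} = 91 - 36 = 55$)
$D = 544$ ($D = 489 + 55 = 544$)
$k = - \frac{11288}{3}$ ($k = - \frac{\left(-62 + 198\right) 249}{9} = - \frac{136 \cdot 249}{9} = \left(- \frac{1}{9}\right) 33864 = - \frac{11288}{3} \approx -3762.7$)
$D + k = 544 - \frac{11288}{3} = - \frac{9656}{3}$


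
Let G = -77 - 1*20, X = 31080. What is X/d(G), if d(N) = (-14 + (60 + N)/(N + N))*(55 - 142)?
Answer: 2009840/77691 ≈ 25.870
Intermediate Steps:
G = -97 (G = -77 - 20 = -97)
d(N) = 1218 - 87*(60 + N)/(2*N) (d(N) = (-14 + (60 + N)/((2*N)))*(-87) = (-14 + (60 + N)*(1/(2*N)))*(-87) = (-14 + (60 + N)/(2*N))*(-87) = 1218 - 87*(60 + N)/(2*N))
X/d(G) = 31080/(2349/2 - 2610/(-97)) = 31080/(2349/2 - 2610*(-1/97)) = 31080/(2349/2 + 2610/97) = 31080/(233073/194) = 31080*(194/233073) = 2009840/77691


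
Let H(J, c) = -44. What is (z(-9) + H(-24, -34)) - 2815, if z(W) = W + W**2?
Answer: -2787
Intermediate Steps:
(z(-9) + H(-24, -34)) - 2815 = (-9*(1 - 9) - 44) - 2815 = (-9*(-8) - 44) - 2815 = (72 - 44) - 2815 = 28 - 2815 = -2787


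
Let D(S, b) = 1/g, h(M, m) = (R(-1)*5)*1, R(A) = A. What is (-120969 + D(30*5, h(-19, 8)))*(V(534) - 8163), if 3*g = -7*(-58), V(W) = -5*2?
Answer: 401403908103/406 ≈ 9.8868e+8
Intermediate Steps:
h(M, m) = -5 (h(M, m) = -1*5*1 = -5*1 = -5)
V(W) = -10
g = 406/3 (g = (-7*(-58))/3 = (⅓)*406 = 406/3 ≈ 135.33)
D(S, b) = 3/406 (D(S, b) = 1/(406/3) = 3/406)
(-120969 + D(30*5, h(-19, 8)))*(V(534) - 8163) = (-120969 + 3/406)*(-10 - 8163) = -49113411/406*(-8173) = 401403908103/406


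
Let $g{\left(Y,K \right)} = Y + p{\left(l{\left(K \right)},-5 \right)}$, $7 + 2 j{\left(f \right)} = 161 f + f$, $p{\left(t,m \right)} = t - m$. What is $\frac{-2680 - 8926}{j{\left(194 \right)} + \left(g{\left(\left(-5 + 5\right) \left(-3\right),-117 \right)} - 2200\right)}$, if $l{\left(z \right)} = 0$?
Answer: $- \frac{23212}{27031} \approx -0.85872$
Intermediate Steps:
$j{\left(f \right)} = - \frac{7}{2} + 81 f$ ($j{\left(f \right)} = - \frac{7}{2} + \frac{161 f + f}{2} = - \frac{7}{2} + \frac{162 f}{2} = - \frac{7}{2} + 81 f$)
$g{\left(Y,K \right)} = 5 + Y$ ($g{\left(Y,K \right)} = Y + \left(0 - -5\right) = Y + \left(0 + 5\right) = Y + 5 = 5 + Y$)
$\frac{-2680 - 8926}{j{\left(194 \right)} + \left(g{\left(\left(-5 + 5\right) \left(-3\right),-117 \right)} - 2200\right)} = \frac{-2680 - 8926}{\left(- \frac{7}{2} + 81 \cdot 194\right) - \left(2195 - \left(-5 + 5\right) \left(-3\right)\right)} = - \frac{11606}{\left(- \frac{7}{2} + 15714\right) + \left(\left(5 + 0 \left(-3\right)\right) - 2200\right)} = - \frac{11606}{\frac{31421}{2} + \left(\left(5 + 0\right) - 2200\right)} = - \frac{11606}{\frac{31421}{2} + \left(5 - 2200\right)} = - \frac{11606}{\frac{31421}{2} - 2195} = - \frac{11606}{\frac{27031}{2}} = \left(-11606\right) \frac{2}{27031} = - \frac{23212}{27031}$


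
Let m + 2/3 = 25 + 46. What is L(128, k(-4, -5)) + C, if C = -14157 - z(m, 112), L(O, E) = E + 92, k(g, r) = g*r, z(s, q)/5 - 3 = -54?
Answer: -13790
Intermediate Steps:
m = 211/3 (m = -⅔ + (25 + 46) = -⅔ + 71 = 211/3 ≈ 70.333)
z(s, q) = -255 (z(s, q) = 15 + 5*(-54) = 15 - 270 = -255)
L(O, E) = 92 + E
C = -13902 (C = -14157 - 1*(-255) = -14157 + 255 = -13902)
L(128, k(-4, -5)) + C = (92 - 4*(-5)) - 13902 = (92 + 20) - 13902 = 112 - 13902 = -13790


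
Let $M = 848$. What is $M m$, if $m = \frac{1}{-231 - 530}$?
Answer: $- \frac{848}{761} \approx -1.1143$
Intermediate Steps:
$m = - \frac{1}{761}$ ($m = \frac{1}{-761} = - \frac{1}{761} \approx -0.0013141$)
$M m = 848 \left(- \frac{1}{761}\right) = - \frac{848}{761}$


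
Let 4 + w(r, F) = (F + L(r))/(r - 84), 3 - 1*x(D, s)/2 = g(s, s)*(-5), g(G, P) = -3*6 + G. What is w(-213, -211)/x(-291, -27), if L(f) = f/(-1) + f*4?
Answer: 169/65934 ≈ 0.0025632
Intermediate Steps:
g(G, P) = -18 + G
L(f) = 3*f (L(f) = f*(-1) + 4*f = -f + 4*f = 3*f)
x(D, s) = -174 + 10*s (x(D, s) = 6 - 2*(-18 + s)*(-5) = 6 - 2*(90 - 5*s) = 6 + (-180 + 10*s) = -174 + 10*s)
w(r, F) = -4 + (F + 3*r)/(-84 + r) (w(r, F) = -4 + (F + 3*r)/(r - 84) = -4 + (F + 3*r)/(-84 + r))
w(-213, -211)/x(-291, -27) = ((336 - 211 - 1*(-213))/(-84 - 213))/(-174 + 10*(-27)) = ((336 - 211 + 213)/(-297))/(-174 - 270) = -1/297*338/(-444) = -338/297*(-1/444) = 169/65934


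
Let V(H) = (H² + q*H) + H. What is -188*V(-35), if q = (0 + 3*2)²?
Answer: 13160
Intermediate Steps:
q = 36 (q = (0 + 6)² = 6² = 36)
V(H) = H² + 37*H (V(H) = (H² + 36*H) + H = H² + 37*H)
-188*V(-35) = -(-6580)*(37 - 35) = -(-6580)*2 = -188*(-70) = 13160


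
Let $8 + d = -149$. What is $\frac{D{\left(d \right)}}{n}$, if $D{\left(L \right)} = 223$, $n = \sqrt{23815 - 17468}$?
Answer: $\frac{223 \sqrt{6347}}{6347} \approx 2.7991$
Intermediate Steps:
$n = \sqrt{6347} \approx 79.668$
$d = -157$ ($d = -8 - 149 = -157$)
$\frac{D{\left(d \right)}}{n} = \frac{223}{\sqrt{6347}} = 223 \frac{\sqrt{6347}}{6347} = \frac{223 \sqrt{6347}}{6347}$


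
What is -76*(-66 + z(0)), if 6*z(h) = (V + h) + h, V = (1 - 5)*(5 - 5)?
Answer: 5016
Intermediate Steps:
V = 0 (V = -4*0 = 0)
z(h) = h/3 (z(h) = ((0 + h) + h)/6 = (h + h)/6 = (2*h)/6 = h/3)
-76*(-66 + z(0)) = -76*(-66 + (⅓)*0) = -76*(-66 + 0) = -76*(-66) = 5016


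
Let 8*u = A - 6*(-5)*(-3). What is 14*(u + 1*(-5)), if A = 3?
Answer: -889/4 ≈ -222.25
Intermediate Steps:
u = -87/8 (u = (3 - 6*(-5)*(-3))/8 = (3 - (-30)*(-3))/8 = (3 - 1*90)/8 = (3 - 90)/8 = (⅛)*(-87) = -87/8 ≈ -10.875)
14*(u + 1*(-5)) = 14*(-87/8 + 1*(-5)) = 14*(-87/8 - 5) = 14*(-127/8) = -889/4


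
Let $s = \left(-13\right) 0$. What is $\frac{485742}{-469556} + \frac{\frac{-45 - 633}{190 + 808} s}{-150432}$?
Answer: $- \frac{242871}{234778} \approx -1.0345$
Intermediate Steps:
$s = 0$
$\frac{485742}{-469556} + \frac{\frac{-45 - 633}{190 + 808} s}{-150432} = \frac{485742}{-469556} + \frac{\frac{-45 - 633}{190 + 808} \cdot 0}{-150432} = 485742 \left(- \frac{1}{469556}\right) + - \frac{678}{998} \cdot 0 \left(- \frac{1}{150432}\right) = - \frac{242871}{234778} + \left(-678\right) \frac{1}{998} \cdot 0 \left(- \frac{1}{150432}\right) = - \frac{242871}{234778} + \left(- \frac{339}{499}\right) 0 \left(- \frac{1}{150432}\right) = - \frac{242871}{234778} + 0 \left(- \frac{1}{150432}\right) = - \frac{242871}{234778} + 0 = - \frac{242871}{234778}$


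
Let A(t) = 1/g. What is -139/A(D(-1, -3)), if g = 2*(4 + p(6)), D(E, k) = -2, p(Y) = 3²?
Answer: -3614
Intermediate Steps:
p(Y) = 9
g = 26 (g = 2*(4 + 9) = 2*13 = 26)
A(t) = 1/26
-139/A(D(-1, -3)) = -139/1/26 = -139*26 = -3614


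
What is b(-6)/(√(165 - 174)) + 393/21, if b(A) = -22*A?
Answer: 131/7 - 44*I ≈ 18.714 - 44.0*I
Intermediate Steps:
b(-6)/(√(165 - 174)) + 393/21 = (-22*(-6))/(√(165 - 174)) + 393/21 = 132/(√(-9)) + 393*(1/21) = 132/((3*I)) + 131/7 = 132*(-I/3) + 131/7 = -44*I + 131/7 = 131/7 - 44*I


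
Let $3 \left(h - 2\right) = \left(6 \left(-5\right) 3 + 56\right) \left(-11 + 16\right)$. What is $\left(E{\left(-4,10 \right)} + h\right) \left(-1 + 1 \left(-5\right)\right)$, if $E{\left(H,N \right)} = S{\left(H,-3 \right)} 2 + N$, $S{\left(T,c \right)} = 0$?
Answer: $268$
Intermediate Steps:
$E{\left(H,N \right)} = N$ ($E{\left(H,N \right)} = 0 \cdot 2 + N = 0 + N = N$)
$h = - \frac{164}{3}$ ($h = 2 + \frac{\left(6 \left(-5\right) 3 + 56\right) \left(-11 + 16\right)}{3} = 2 + \frac{\left(\left(-30\right) 3 + 56\right) 5}{3} = 2 + \frac{\left(-90 + 56\right) 5}{3} = 2 + \frac{\left(-34\right) 5}{3} = 2 + \frac{1}{3} \left(-170\right) = 2 - \frac{170}{3} = - \frac{164}{3} \approx -54.667$)
$\left(E{\left(-4,10 \right)} + h\right) \left(-1 + 1 \left(-5\right)\right) = \left(10 - \frac{164}{3}\right) \left(-1 + 1 \left(-5\right)\right) = - \frac{134 \left(-1 - 5\right)}{3} = \left(- \frac{134}{3}\right) \left(-6\right) = 268$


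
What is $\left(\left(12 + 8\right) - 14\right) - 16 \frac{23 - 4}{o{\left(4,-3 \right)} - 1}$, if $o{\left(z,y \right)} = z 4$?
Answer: $- \frac{214}{15} \approx -14.267$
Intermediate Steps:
$o{\left(z,y \right)} = 4 z$
$\left(\left(12 + 8\right) - 14\right) - 16 \frac{23 - 4}{o{\left(4,-3 \right)} - 1} = \left(\left(12 + 8\right) - 14\right) - 16 \frac{23 - 4}{4 \cdot 4 - 1} = \left(20 - 14\right) - 16 \frac{19}{16 - 1} = 6 - 16 \cdot \frac{19}{15} = 6 - 16 \cdot 19 \cdot \frac{1}{15} = 6 - \frac{304}{15} = - \frac{214}{15}$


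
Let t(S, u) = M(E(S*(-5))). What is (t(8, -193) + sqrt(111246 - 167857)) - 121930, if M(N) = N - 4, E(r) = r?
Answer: -121974 + I*sqrt(56611) ≈ -1.2197e+5 + 237.93*I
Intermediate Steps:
M(N) = -4 + N
t(S, u) = -4 - 5*S (t(S, u) = -4 + S*(-5) = -4 - 5*S)
(t(8, -193) + sqrt(111246 - 167857)) - 121930 = ((-4 - 5*8) + sqrt(111246 - 167857)) - 121930 = ((-4 - 40) + sqrt(-56611)) - 121930 = (-44 + I*sqrt(56611)) - 121930 = -121974 + I*sqrt(56611)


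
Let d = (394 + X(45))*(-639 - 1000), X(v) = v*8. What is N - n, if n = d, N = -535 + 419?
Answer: 1235690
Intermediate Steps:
X(v) = 8*v
N = -116
d = -1235806 (d = (394 + 8*45)*(-639 - 1000) = (394 + 360)*(-1639) = 754*(-1639) = -1235806)
n = -1235806
N - n = -116 - 1*(-1235806) = -116 + 1235806 = 1235690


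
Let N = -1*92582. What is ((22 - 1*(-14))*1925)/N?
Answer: -4950/6613 ≈ -0.74853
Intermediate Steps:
N = -92582
((22 - 1*(-14))*1925)/N = ((22 - 1*(-14))*1925)/(-92582) = ((22 + 14)*1925)*(-1/92582) = (36*1925)*(-1/92582) = 69300*(-1/92582) = -4950/6613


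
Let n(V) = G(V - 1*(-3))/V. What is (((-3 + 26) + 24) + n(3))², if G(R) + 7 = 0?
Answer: 17956/9 ≈ 1995.1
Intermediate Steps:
G(R) = -7 (G(R) = -7 + 0 = -7)
n(V) = -7/V
(((-3 + 26) + 24) + n(3))² = (((-3 + 26) + 24) - 7/3)² = ((23 + 24) - 7*⅓)² = (47 - 7/3)² = (134/3)² = 17956/9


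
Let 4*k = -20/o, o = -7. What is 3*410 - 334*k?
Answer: 6940/7 ≈ 991.43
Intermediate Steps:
k = 5/7 (k = (-20/(-7))/4 = (-20*(-1/7))/4 = (1/4)*(20/7) = 5/7 ≈ 0.71429)
3*410 - 334*k = 3*410 - 334*5/7 = 1230 - 1670/7 = 6940/7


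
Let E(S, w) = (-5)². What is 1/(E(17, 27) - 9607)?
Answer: -1/9582 ≈ -0.00010436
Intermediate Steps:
E(S, w) = 25
1/(E(17, 27) - 9607) = 1/(25 - 9607) = 1/(-9582) = -1/9582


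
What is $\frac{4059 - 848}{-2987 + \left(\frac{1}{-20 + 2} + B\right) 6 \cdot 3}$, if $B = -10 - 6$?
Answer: $- \frac{247}{252} \approx -0.98016$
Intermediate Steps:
$B = -16$
$\frac{4059 - 848}{-2987 + \left(\frac{1}{-20 + 2} + B\right) 6 \cdot 3} = \frac{4059 - 848}{-2987 + \left(\frac{1}{-20 + 2} - 16\right) 6 \cdot 3} = \frac{3211}{-2987 + \left(\frac{1}{-18} - 16\right) 18} = \frac{3211}{-2987 + \left(- \frac{1}{18} - 16\right) 18} = \frac{3211}{-2987 - 289} = \frac{3211}{-3276} = 3211 \left(- \frac{1}{3276}\right) = - \frac{247}{252}$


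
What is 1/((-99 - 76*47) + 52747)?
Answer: 1/49076 ≈ 2.0377e-5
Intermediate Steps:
1/((-99 - 76*47) + 52747) = 1/((-99 - 3572) + 52747) = 1/(-3671 + 52747) = 1/49076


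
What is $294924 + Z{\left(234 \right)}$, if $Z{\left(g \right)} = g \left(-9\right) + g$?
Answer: $293052$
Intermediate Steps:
$Z{\left(g \right)} = - 8 g$ ($Z{\left(g \right)} = - 9 g + g = - 8 g$)
$294924 + Z{\left(234 \right)} = 294924 - 1872 = 293052$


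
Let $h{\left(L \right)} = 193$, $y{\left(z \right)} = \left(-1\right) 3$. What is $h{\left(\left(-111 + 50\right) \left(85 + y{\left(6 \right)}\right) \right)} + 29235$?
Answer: $29428$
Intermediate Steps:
$y{\left(z \right)} = -3$
$h{\left(\left(-111 + 50\right) \left(85 + y{\left(6 \right)}\right) \right)} + 29235 = 193 + 29235 = 29428$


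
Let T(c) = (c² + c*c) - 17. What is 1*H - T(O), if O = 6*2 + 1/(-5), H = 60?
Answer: -5037/25 ≈ -201.48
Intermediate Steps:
O = 59/5 (O = 12 - ⅕ = 59/5 ≈ 11.800)
T(c) = -17 + 2*c² (T(c) = (c² + c²) - 17 = 2*c² - 17 = -17 + 2*c²)
1*H - T(O) = 1*60 - (-17 + 2*(59/5)²) = 60 - (-17 + 2*(3481/25)) = 60 - (-17 + 6962/25) = 60 - 1*6537/25 = 60 - 6537/25 = -5037/25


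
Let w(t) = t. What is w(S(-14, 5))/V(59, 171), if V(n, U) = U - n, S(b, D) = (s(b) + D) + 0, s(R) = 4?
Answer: 9/112 ≈ 0.080357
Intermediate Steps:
S(b, D) = 4 + D (S(b, D) = (4 + D) + 0 = 4 + D)
w(S(-14, 5))/V(59, 171) = (4 + 5)/(171 - 1*59) = 9/(171 - 59) = 9/112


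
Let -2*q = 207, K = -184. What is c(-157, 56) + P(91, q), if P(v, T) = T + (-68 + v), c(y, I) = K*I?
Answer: -20769/2 ≈ -10385.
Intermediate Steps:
q = -207/2 (q = -½*207 = -207/2 ≈ -103.50)
c(y, I) = -184*I
P(v, T) = -68 + T + v
c(-157, 56) + P(91, q) = -184*56 + (-68 - 207/2 + 91) = -10304 - 161/2 = -20769/2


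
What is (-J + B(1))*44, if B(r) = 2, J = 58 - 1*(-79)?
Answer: -5940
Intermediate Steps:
J = 137 (J = 58 + 79 = 137)
(-J + B(1))*44 = (-1*137 + 2)*44 = (-137 + 2)*44 = -135*44 = -5940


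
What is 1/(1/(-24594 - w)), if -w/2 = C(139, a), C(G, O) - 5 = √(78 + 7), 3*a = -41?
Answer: -24584 + 2*√85 ≈ -24566.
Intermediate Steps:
a = -41/3 (a = (⅓)*(-41) = -41/3 ≈ -13.667)
C(G, O) = 5 + √85 (C(G, O) = 5 + √(78 + 7) = 5 + √85)
w = -10 - 2*√85 (w = -2*(5 + √85) = -10 - 2*√85 ≈ -28.439)
1/(1/(-24594 - w)) = 1/(1/(-24594 - (-10 - 2*√85))) = 1/(1/(-24594 + (10 + 2*√85))) = 1/(1/(-24584 + 2*√85)) = -24584 + 2*√85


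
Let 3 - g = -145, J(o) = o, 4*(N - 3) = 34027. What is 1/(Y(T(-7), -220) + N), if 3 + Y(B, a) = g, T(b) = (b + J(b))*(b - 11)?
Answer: 4/34619 ≈ 0.00011554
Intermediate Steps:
N = 34039/4 (N = 3 + (¼)*34027 = 3 + 34027/4 = 34039/4 ≈ 8509.8)
g = 148 (g = 3 - 1*(-145) = 3 + 145 = 148)
T(b) = 2*b*(-11 + b) (T(b) = (b + b)*(b - 11) = (2*b)*(-11 + b) = 2*b*(-11 + b))
Y(B, a) = 145 (Y(B, a) = -3 + 148 = 145)
1/(Y(T(-7), -220) + N) = 1/(145 + 34039/4) = 1/(34619/4) = 4/34619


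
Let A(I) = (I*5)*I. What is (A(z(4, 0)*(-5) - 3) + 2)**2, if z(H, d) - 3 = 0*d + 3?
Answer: 29669809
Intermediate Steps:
z(H, d) = 6 (z(H, d) = 3 + (0*d + 3) = 3 + (0 + 3) = 3 + 3 = 6)
A(I) = 5*I**2 (A(I) = (5*I)*I = 5*I**2)
(A(z(4, 0)*(-5) - 3) + 2)**2 = (5*(6*(-5) - 3)**2 + 2)**2 = (5*(-30 - 3)**2 + 2)**2 = (5*(-33)**2 + 2)**2 = (5*1089 + 2)**2 = (5445 + 2)**2 = 5447**2 = 29669809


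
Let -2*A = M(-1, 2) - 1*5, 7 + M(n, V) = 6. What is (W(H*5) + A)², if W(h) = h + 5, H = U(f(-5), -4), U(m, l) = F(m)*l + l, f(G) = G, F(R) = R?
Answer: 7744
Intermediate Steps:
M(n, V) = -1 (M(n, V) = -7 + 6 = -1)
U(m, l) = l + l*m (U(m, l) = m*l + l = l*m + l = l + l*m)
H = 16 (H = -4*(1 - 5) = -4*(-4) = 16)
W(h) = 5 + h
A = 3 (A = -(-1 - 1*5)/2 = -(-1 - 5)/2 = -½*(-6) = 3)
(W(H*5) + A)² = ((5 + 16*5) + 3)² = ((5 + 80) + 3)² = (85 + 3)² = 88² = 7744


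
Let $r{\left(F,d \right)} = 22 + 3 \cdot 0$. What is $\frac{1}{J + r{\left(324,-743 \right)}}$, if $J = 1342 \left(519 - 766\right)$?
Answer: $- \frac{1}{331452} \approx -3.017 \cdot 10^{-6}$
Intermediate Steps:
$J = -331474$ ($J = 1342 \left(-247\right) = -331474$)
$r{\left(F,d \right)} = 22$ ($r{\left(F,d \right)} = 22 + 0 = 22$)
$\frac{1}{J + r{\left(324,-743 \right)}} = \frac{1}{-331474 + 22} = \frac{1}{-331452} = - \frac{1}{331452}$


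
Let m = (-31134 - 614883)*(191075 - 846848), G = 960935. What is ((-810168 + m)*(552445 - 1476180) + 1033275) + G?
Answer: -391330814557624945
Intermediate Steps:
m = 423640506141 (m = -646017*(-655773) = 423640506141)
((-810168 + m)*(552445 - 1476180) + 1033275) + G = ((-810168 + 423640506141)*(552445 - 1476180) + 1033275) + 960935 = (423639695973*(-923735) + 1033275) + 960935 = (-391330814559619155 + 1033275) + 960935 = -391330814558585880 + 960935 = -391330814557624945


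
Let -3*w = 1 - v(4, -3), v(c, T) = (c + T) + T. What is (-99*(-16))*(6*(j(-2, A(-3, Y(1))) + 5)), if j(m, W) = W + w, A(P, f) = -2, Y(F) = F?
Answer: 19008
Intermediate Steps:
v(c, T) = c + 2*T (v(c, T) = (T + c) + T = c + 2*T)
w = -1 (w = -(1 - (4 + 2*(-3)))/3 = -(1 - (4 - 6))/3 = -(1 - 1*(-2))/3 = -(1 + 2)/3 = -⅓*3 = -1)
j(m, W) = -1 + W (j(m, W) = W - 1 = -1 + W)
(-99*(-16))*(6*(j(-2, A(-3, Y(1))) + 5)) = (-99*(-16))*(6*((-1 - 2) + 5)) = 1584*(6*(-3 + 5)) = 1584*(6*2) = 1584*12 = 19008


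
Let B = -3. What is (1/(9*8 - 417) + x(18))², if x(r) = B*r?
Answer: 347114161/119025 ≈ 2916.3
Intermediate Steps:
x(r) = -3*r
(1/(9*8 - 417) + x(18))² = (1/(9*8 - 417) - 3*18)² = (1/(72 - 417) - 54)² = (1/(-345) - 54)² = (-1/345 - 54)² = (-18631/345)² = 347114161/119025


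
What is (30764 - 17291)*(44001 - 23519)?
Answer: 275953986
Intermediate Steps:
(30764 - 17291)*(44001 - 23519) = 13473*20482 = 275953986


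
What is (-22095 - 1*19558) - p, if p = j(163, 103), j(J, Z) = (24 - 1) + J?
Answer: -41839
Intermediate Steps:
j(J, Z) = 23 + J
p = 186 (p = 23 + 163 = 186)
(-22095 - 1*19558) - p = (-22095 - 1*19558) - 1*186 = (-22095 - 19558) - 186 = -41653 - 186 = -41839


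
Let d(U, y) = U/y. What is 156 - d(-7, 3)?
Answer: 475/3 ≈ 158.33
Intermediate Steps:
156 - d(-7, 3) = 156 - (-7)/3 = 156 - 1*(-7/3) = 156 + 7/3 = 475/3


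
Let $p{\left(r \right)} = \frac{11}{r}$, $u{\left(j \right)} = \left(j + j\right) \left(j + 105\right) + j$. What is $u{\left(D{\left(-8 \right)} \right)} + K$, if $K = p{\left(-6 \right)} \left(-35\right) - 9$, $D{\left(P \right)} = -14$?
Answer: $- \frac{15041}{6} \approx -2506.8$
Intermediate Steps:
$u{\left(j \right)} = j + 2 j \left(105 + j\right)$ ($u{\left(j \right)} = 2 j \left(105 + j\right) + j = j + 2 j \left(105 + j\right)$)
$K = \frac{331}{6}$ ($K = \frac{11}{-6} \left(-35\right) - 9 = 11 \left(- \frac{1}{6}\right) \left(-35\right) - 9 = \left(- \frac{11}{6}\right) \left(-35\right) - 9 = \frac{385}{6} - 9 = \frac{331}{6} \approx 55.167$)
$u{\left(D{\left(-8 \right)} \right)} + K = - 14 \left(211 + 2 \left(-14\right)\right) + \frac{331}{6} = - 14 \left(211 - 28\right) + \frac{331}{6} = \left(-14\right) 183 + \frac{331}{6} = -2562 + \frac{331}{6} = - \frac{15041}{6}$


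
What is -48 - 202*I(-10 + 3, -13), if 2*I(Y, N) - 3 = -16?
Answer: 1265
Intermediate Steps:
I(Y, N) = -13/2 (I(Y, N) = 3/2 + (½)*(-16) = 3/2 - 8 = -13/2)
-48 - 202*I(-10 + 3, -13) = -48 - 202*(-13/2) = -48 + 1313 = 1265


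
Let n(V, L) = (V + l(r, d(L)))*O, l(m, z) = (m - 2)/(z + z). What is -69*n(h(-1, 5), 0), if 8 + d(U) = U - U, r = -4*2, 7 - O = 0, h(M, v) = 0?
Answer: -2415/8 ≈ -301.88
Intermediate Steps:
O = 7 (O = 7 - 1*0 = 7 + 0 = 7)
r = -8
d(U) = -8 (d(U) = -8 + (U - U) = -8 + 0 = -8)
l(m, z) = (-2 + m)/(2*z) (l(m, z) = (-2 + m)/((2*z)) = (-2 + m)*(1/(2*z)) = (-2 + m)/(2*z))
n(V, L) = 35/8 + 7*V (n(V, L) = (V + (½)*(-2 - 8)/(-8))*7 = (V + (½)*(-⅛)*(-10))*7 = (V + 5/8)*7 = (5/8 + V)*7 = 35/8 + 7*V)
-69*n(h(-1, 5), 0) = -69*(35/8 + 7*0) = -69*(35/8 + 0) = -69*35/8 = -2415/8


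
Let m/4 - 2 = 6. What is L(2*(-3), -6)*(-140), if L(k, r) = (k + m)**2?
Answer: -94640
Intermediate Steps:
m = 32 (m = 8 + 4*6 = 8 + 24 = 32)
L(k, r) = (32 + k)**2 (L(k, r) = (k + 32)**2 = (32 + k)**2)
L(2*(-3), -6)*(-140) = (32 + 2*(-3))**2*(-140) = (32 - 6)**2*(-140) = 26**2*(-140) = 676*(-140) = -94640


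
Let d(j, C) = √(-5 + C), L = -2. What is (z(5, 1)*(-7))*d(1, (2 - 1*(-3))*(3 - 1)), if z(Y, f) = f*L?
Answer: 14*√5 ≈ 31.305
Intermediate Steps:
z(Y, f) = -2*f (z(Y, f) = f*(-2) = -2*f)
(z(5, 1)*(-7))*d(1, (2 - 1*(-3))*(3 - 1)) = (-2*1*(-7))*√(-5 + (2 - 1*(-3))*(3 - 1)) = (-2*(-7))*√(-5 + (2 + 3)*2) = 14*√(-5 + 5*2) = 14*√(-5 + 10) = 14*√5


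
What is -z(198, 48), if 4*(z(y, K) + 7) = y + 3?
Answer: -173/4 ≈ -43.250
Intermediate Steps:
z(y, K) = -25/4 + y/4 (z(y, K) = -7 + (y + 3)/4 = -7 + (3 + y)/4 = -7 + (3/4 + y/4) = -25/4 + y/4)
-z(198, 48) = -(-25/4 + (1/4)*198) = -(-25/4 + 99/2) = -1*173/4 = -173/4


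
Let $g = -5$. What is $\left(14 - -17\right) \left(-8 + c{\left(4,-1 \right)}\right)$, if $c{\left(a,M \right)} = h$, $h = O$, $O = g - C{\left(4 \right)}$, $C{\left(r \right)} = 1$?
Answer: $-434$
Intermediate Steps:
$O = -6$ ($O = -5 - 1 = -6$)
$h = -6$
$c{\left(a,M \right)} = -6$
$\left(14 - -17\right) \left(-8 + c{\left(4,-1 \right)}\right) = \left(14 - -17\right) \left(-8 - 6\right) = \left(14 + 17\right) \left(-14\right) = 31 \left(-14\right) = -434$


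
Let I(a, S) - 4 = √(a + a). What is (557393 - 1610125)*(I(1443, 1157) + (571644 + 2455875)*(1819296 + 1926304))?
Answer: -11937849463678815728 - 1052732*√2886 ≈ -1.1938e+19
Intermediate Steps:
I(a, S) = 4 + √2*√a (I(a, S) = 4 + √(a + a) = 4 + √(2*a) = 4 + √2*√a)
(557393 - 1610125)*(I(1443, 1157) + (571644 + 2455875)*(1819296 + 1926304)) = (557393 - 1610125)*((4 + √2*√1443) + (571644 + 2455875)*(1819296 + 1926304)) = -1052732*((4 + √2886) + 3027519*3745600) = -1052732*((4 + √2886) + 11339875166400) = -1052732*(11339875166404 + √2886) = -11937849463678815728 - 1052732*√2886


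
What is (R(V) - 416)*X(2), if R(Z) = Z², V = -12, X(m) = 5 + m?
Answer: -1904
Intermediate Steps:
(R(V) - 416)*X(2) = ((-12)² - 416)*(5 + 2) = (144 - 416)*7 = -272*7 = -1904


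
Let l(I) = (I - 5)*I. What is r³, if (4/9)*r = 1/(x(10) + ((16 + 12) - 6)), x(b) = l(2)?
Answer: 729/262144 ≈ 0.0027809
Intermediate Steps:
l(I) = I*(-5 + I) (l(I) = (-5 + I)*I = I*(-5 + I))
x(b) = -6 (x(b) = 2*(-5 + 2) = 2*(-3) = -6)
r = 9/64 (r = 9/(4*(-6 + ((16 + 12) - 6))) = 9/(4*(-6 + (28 - 6))) = 9/(4*(-6 + 22)) = (9/4)/16 = (9/4)*(1/16) = 9/64 ≈ 0.14063)
r³ = (9/64)³ = 729/262144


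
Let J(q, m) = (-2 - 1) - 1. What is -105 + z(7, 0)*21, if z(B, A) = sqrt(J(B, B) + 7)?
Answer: -105 + 21*sqrt(3) ≈ -68.627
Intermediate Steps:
J(q, m) = -4 (J(q, m) = -3 - 1 = -4)
z(B, A) = sqrt(3) (z(B, A) = sqrt(-4 + 7) = sqrt(3))
-105 + z(7, 0)*21 = -105 + sqrt(3)*21 = -105 + 21*sqrt(3)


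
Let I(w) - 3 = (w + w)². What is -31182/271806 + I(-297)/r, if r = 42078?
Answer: 5255093391/635391826 ≈ 8.2706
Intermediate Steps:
I(w) = 3 + 4*w² (I(w) = 3 + (w + w)² = 3 + (2*w)² = 3 + 4*w²)
-31182/271806 + I(-297)/r = -31182/271806 + (3 + 4*(-297)²)/42078 = -31182*1/271806 + (3 + 4*88209)*(1/42078) = -5197/45301 + (3 + 352836)*(1/42078) = -5197/45301 + 352839*(1/42078) = -5197/45301 + 117613/14026 = 5255093391/635391826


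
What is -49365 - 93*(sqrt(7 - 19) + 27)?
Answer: -51876 - 186*I*sqrt(3) ≈ -51876.0 - 322.16*I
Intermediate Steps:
-49365 - 93*(sqrt(7 - 19) + 27) = -49365 - 93*(sqrt(-12) + 27) = -49365 - 93*(2*I*sqrt(3) + 27) = -49365 - 93*(27 + 2*I*sqrt(3)) = -49365 + (-2511 - 186*I*sqrt(3)) = -51876 - 186*I*sqrt(3)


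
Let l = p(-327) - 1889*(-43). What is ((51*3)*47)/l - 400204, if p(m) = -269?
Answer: -10799902747/26986 ≈ -4.0020e+5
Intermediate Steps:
l = 80958 (l = -269 - 1889*(-43) = -269 + 81227 = 80958)
((51*3)*47)/l - 400204 = ((51*3)*47)/80958 - 400204 = (153*47)*(1/80958) - 400204 = 7191*(1/80958) - 400204 = 2397/26986 - 400204 = -10799902747/26986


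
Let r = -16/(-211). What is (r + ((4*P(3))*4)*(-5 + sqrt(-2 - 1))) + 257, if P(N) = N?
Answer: 3603/211 + 48*I*sqrt(3) ≈ 17.076 + 83.138*I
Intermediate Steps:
r = 16/211 (r = -16*(-1/211) = 16/211 ≈ 0.075829)
(r + ((4*P(3))*4)*(-5 + sqrt(-2 - 1))) + 257 = (16/211 + ((4*3)*4)*(-5 + sqrt(-2 - 1))) + 257 = (16/211 + (12*4)*(-5 + sqrt(-3))) + 257 = (16/211 + 48*(-5 + I*sqrt(3))) + 257 = (16/211 + (-240 + 48*I*sqrt(3))) + 257 = (-50624/211 + 48*I*sqrt(3)) + 257 = 3603/211 + 48*I*sqrt(3)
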